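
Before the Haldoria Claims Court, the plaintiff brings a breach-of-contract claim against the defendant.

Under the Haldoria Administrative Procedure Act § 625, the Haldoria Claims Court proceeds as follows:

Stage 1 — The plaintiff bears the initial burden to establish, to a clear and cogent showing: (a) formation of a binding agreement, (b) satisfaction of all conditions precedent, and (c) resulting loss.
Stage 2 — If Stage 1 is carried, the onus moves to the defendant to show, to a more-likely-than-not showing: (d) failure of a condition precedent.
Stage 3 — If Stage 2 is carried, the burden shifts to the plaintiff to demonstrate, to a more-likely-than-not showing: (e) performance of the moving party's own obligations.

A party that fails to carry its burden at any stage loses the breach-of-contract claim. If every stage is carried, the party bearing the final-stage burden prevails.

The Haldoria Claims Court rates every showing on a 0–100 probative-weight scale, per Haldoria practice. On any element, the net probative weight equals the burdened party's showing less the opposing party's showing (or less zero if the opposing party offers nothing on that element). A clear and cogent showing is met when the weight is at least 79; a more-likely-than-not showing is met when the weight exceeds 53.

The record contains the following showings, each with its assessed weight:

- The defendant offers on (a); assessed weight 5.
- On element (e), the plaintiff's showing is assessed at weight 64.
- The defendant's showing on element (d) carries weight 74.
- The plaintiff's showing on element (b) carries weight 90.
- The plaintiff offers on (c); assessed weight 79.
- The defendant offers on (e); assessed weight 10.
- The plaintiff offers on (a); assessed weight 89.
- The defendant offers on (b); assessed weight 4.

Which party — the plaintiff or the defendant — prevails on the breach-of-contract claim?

plaintiff

At Stage 1 the plaintiff must meet a clear and cogent showing (weight is at least 79): on (a) the weight is 89 less the opposing 5 gives net 84, ≥ 79, so (a) meets the standard; on (b) the weight is 90 less the opposing 4 gives net 86, ≥ 79, so (b) meets the standard; on (c) the weight is 79, ≥ 79, so (c) meets the standard.
  The plaintiff carries Stage 1; the defendant now bears the burden.
At Stage 2 the defendant must meet a more-likely-than-not showing (weight exceeds 53): on (d) the weight is 74, > 53, so (d) meets the standard.
  The defendant carries Stage 2; the plaintiff now bears the burden.
At Stage 3 the plaintiff must meet a more-likely-than-not showing (weight exceeds 53): on (e) the weight is 64 less the opposing 10 gives net 54, > 53, so (e) meets the standard.
  The plaintiff carries the last stage.
Every stage carried; the plaintiff prevails.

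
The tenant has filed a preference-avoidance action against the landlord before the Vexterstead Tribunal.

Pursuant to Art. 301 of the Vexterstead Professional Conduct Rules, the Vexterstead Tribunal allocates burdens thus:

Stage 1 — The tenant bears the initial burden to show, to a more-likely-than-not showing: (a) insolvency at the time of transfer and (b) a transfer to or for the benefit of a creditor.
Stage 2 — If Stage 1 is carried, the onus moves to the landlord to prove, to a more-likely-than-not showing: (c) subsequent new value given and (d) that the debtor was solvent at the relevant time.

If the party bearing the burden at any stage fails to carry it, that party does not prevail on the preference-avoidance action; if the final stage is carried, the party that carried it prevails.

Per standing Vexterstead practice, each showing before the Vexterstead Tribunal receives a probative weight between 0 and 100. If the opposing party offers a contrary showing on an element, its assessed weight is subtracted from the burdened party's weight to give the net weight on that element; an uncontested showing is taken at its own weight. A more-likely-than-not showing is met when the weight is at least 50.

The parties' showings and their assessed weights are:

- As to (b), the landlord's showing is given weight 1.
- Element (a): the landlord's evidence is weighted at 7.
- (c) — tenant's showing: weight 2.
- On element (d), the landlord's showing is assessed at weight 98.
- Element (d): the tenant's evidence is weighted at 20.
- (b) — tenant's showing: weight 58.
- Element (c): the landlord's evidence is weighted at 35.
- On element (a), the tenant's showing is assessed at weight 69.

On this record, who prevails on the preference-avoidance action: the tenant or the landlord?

tenant

Stage 1 — burden on tenant; standard: a more-likely-than-not showing (weight is at least 50).
    (a): 69 − 7 = 62 ≥ 50 [met]
    (b): 58 − 1 = 57 ≥ 50 [met]
  Stage 1 carried; the burden shifts to the landlord.
Stage 2 — burden on landlord; standard: a more-likely-than-not showing (weight is at least 50).
    (c): 35 − 2 = 33 < 50 [not met]
    (d): 98 − 20 = 78 ≥ 50 [met]
  Stage 2 not carried; the landlord fails its burden.
The tenant prevails.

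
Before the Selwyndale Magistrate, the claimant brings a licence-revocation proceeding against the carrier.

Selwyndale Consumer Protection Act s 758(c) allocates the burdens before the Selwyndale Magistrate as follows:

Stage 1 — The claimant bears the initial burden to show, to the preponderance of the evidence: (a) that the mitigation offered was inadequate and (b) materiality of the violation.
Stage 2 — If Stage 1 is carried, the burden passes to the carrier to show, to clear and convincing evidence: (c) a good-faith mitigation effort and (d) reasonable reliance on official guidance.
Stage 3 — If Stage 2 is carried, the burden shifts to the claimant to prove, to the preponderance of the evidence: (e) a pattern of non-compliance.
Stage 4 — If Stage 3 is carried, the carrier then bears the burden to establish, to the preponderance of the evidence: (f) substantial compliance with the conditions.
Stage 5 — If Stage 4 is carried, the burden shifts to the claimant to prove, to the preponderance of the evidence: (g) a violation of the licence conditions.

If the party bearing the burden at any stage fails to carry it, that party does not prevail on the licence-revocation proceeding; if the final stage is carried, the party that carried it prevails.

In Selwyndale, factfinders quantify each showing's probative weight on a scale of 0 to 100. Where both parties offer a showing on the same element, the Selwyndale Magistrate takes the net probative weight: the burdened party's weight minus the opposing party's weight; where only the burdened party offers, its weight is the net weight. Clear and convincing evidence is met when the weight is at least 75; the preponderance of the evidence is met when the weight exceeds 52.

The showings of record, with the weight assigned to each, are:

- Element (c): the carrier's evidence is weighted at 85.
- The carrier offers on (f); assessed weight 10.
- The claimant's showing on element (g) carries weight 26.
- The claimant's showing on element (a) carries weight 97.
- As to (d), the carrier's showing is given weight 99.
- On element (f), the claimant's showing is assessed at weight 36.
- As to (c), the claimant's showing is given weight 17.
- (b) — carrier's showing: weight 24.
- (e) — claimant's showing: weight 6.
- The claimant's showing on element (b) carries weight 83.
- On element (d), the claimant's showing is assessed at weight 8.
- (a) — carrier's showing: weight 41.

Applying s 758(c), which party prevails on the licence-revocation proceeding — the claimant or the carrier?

claimant

At Stage 1 the claimant must meet the preponderance of the evidence (weight exceeds 52): on (a) the weight is 97 less the opposing 41 gives net 56, which does exceed 52, so (a) meets the standard; on (b) the weight is 83 less the opposing 24 gives net 59, > 52, so (b) meets the standard.
  All elements met. The burden passes to the carrier.
At Stage 2 the carrier must meet clear and convincing evidence (weight is at least 75): on (c) the weight is 85 less the opposing 17 gives net 68, which does not reach 75, so (c) does not meet the standard; on (d) the weight is 99 less the opposing 8 gives net 91, ≥ 75, so (d) meets the standard.
  The carrier does not carry Stage 2.
The claimant prevails.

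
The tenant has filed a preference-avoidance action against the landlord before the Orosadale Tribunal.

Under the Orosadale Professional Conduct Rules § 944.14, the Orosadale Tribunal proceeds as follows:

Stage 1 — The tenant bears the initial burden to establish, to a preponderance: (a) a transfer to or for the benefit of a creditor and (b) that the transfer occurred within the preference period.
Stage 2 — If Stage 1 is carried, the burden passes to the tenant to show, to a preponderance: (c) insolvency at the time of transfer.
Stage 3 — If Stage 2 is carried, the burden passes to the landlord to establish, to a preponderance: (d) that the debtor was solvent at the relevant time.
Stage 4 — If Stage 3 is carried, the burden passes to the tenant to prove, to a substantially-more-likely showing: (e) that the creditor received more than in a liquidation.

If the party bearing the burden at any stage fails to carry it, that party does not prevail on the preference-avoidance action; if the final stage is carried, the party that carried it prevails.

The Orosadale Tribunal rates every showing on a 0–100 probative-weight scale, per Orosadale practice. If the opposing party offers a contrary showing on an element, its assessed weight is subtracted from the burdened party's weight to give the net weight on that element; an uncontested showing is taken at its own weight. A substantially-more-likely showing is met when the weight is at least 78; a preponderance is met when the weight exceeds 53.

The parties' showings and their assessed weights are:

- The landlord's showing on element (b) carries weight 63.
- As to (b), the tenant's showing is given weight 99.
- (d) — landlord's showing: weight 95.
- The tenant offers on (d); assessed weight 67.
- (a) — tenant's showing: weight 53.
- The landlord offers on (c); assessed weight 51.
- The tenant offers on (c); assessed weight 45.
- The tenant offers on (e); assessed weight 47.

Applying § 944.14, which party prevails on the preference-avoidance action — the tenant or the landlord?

At Stage 1 the tenant must meet a preponderance (weight exceeds 53): on (a) the weight is 53, ≤ 53, so (a) does not meet the standard; on (b) the weight is 99 less the opposing 63 gives net 36, which does not exceed 53, so (b) does not meet the standard.
  Not every element is met, so the tenant fails to carry Stage 1.
The landlord prevails.

landlord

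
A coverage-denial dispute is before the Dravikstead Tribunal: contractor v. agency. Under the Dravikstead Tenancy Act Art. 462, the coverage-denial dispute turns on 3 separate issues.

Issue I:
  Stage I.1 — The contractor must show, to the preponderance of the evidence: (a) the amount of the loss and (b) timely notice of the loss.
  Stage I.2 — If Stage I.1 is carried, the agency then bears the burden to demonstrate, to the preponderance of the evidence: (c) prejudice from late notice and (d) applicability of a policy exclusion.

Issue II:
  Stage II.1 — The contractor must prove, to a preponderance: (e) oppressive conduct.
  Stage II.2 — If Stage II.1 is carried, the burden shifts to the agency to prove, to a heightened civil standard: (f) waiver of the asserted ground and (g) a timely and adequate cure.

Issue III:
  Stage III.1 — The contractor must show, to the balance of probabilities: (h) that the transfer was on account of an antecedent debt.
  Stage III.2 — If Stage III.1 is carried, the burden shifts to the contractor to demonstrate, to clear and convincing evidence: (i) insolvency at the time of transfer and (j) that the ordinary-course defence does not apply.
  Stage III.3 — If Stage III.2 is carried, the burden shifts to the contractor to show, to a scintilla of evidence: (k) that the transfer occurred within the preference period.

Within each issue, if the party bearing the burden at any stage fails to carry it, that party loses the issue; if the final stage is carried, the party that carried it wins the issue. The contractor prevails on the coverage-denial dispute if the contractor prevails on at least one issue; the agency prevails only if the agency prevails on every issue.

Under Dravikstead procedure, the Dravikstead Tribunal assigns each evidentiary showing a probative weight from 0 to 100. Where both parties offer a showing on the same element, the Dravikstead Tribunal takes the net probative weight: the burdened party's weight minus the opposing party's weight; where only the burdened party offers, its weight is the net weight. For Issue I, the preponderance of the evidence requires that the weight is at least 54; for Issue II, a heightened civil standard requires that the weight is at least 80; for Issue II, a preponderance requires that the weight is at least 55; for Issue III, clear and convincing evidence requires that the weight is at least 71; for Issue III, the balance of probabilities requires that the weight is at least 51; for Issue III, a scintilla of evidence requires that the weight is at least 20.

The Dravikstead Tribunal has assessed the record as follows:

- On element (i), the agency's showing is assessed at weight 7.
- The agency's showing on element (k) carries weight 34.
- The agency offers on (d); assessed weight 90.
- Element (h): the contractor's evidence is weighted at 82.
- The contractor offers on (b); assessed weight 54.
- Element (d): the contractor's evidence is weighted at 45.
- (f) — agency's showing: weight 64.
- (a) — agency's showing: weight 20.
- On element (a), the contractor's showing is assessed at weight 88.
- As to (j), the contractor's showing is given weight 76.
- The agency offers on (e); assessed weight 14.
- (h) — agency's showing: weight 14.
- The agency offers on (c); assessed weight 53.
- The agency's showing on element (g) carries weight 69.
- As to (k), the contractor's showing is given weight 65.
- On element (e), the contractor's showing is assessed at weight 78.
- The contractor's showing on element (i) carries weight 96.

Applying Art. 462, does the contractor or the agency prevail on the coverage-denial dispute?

— Issue I —
Stage I.1 (contractor, the preponderance of the evidence, weight is at least 54): (a) net 88−20=68 ≥ 54 — meets; (b) 54 ≥ 54 — meets.
  All elements met. The burden passes to the agency.
Stage I.2 (agency, the preponderance of the evidence, weight is at least 54): (c) 53 < 54 — fails; (d) net 90−45=45 < 54 — fails.
  Stage I.2 not carried; the agency fails its burden.
So the contractor prevails on this issue.
— Issue II —
At Stage II.1 the contractor must meet a preponderance (weight is at least 55): on (e) the weight is 78 less the opposing 14 gives net 64, which does reach 55, so (e) meets the standard.
  Stage II.1 carried; the burden shifts to the agency.
At Stage II.2 the agency must meet a heightened civil standard (weight is at least 80): on (f) the weight is 64, which does not reach 80, so (f) does not meet the standard; on (g) the weight is 69, which does not reach 80, so (g) does not meet the standard.
  Stage II.2 not carried; the agency fails its burden.
The contractor prevails on this issue.
— Issue III —
At Stage III.1 the contractor must meet the balance of probabilities (weight is at least 51): on (h) the weight is 82 less the opposing 14 gives net 68, ≥ 51, so (h) meets the standard.
  All elements met. The contractor retains the burden for Stage III.2.
At Stage III.2 the contractor must meet clear and convincing evidence (weight is at least 71): on (i) the weight is 96 less the opposing 7 gives net 89, ≥ 71, so (i) meets the standard; on (j) the weight is 76, which does reach 71, so (j) meets the standard.
  All elements met. The contractor retains the burden for Stage III.3.
At Stage III.3 the contractor must meet a scintilla of evidence (weight is at least 20): on (k) the weight is 65 less the opposing 34 gives net 31, which does reach 20, so (k) meets the standard.
  Stage III.3 carried; the final stage is satisfied.
Every stage carried; the contractor prevails on this issue.
Per-issue: Issue I → contractor; Issue II → contractor; Issue III → contractor. The contractor must prevail on at least one issue; overall, the contractor prevails.

contractor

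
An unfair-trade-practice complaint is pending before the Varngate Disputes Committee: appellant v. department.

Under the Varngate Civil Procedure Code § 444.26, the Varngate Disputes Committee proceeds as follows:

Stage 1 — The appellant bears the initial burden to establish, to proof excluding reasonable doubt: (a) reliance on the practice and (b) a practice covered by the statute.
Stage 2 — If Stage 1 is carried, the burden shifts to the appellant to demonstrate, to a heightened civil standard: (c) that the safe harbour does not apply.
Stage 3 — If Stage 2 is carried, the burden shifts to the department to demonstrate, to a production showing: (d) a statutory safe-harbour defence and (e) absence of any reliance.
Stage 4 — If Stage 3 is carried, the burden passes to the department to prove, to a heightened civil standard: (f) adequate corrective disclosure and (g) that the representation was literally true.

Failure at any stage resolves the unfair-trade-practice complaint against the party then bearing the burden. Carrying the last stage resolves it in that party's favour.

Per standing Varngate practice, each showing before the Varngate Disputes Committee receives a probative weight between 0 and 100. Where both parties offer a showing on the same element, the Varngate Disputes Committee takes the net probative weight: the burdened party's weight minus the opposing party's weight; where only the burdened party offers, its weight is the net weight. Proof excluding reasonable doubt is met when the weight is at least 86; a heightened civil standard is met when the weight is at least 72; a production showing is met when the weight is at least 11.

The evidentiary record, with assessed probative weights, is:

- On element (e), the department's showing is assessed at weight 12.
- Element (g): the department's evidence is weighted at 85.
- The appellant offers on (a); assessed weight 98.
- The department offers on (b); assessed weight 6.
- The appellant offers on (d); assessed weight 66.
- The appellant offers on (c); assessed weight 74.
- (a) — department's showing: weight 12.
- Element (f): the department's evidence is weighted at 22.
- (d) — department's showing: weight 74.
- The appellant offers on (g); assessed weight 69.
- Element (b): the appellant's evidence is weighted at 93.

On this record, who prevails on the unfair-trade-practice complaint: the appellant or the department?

At Stage 1 the appellant must meet proof excluding reasonable doubt (weight is at least 86): on (a) the weight is 98 less the opposing 12 gives net 86, which does reach 86, so (a) meets the standard; on (b) the weight is 93 less the opposing 6 gives net 87, which does reach 86, so (b) meets the standard.
  All elements met. The appellant retains the burden for Stage 2.
At Stage 2 the appellant must meet a heightened civil standard (weight is at least 72): on (c) the weight is 74, which does reach 72, so (c) meets the standard.
  All elements met. The burden passes to the department.
At Stage 3 the department must meet a production showing (weight is at least 11): on (d) the weight is 74 less the opposing 66 gives net 8, < 11, so (d) does not meet the standard; on (e) the weight is 12, which does reach 11, so (e) meets the standard.
  The department does not carry Stage 3.
The appellant prevails.

appellant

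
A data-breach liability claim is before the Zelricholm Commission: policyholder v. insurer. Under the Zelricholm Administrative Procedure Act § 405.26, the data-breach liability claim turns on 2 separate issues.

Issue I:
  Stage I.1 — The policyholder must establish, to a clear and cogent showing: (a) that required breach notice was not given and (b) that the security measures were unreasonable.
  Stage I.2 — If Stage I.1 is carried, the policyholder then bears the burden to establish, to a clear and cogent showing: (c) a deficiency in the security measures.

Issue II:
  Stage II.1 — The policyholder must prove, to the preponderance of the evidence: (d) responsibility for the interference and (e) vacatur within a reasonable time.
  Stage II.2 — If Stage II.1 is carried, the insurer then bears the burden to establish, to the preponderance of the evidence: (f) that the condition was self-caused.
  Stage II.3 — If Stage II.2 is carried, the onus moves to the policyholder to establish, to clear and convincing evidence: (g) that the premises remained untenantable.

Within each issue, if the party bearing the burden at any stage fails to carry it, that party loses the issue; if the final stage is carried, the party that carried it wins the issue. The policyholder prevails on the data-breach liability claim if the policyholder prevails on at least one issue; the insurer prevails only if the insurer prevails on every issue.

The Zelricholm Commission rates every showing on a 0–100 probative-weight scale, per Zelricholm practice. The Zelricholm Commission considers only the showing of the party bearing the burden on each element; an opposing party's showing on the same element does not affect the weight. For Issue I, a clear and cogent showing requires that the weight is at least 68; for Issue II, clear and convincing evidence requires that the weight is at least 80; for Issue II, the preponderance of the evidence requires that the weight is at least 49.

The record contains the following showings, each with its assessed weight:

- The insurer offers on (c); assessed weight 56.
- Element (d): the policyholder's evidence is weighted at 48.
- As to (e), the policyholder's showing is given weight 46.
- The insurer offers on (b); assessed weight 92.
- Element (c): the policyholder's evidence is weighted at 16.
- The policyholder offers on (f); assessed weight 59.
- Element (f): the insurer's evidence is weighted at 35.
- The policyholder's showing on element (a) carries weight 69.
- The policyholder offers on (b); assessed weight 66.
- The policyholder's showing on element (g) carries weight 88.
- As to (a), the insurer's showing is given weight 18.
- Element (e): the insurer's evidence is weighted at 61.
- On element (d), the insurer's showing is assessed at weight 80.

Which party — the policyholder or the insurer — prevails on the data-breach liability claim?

— Issue I —
Stage I.1 (policyholder, a clear and cogent showing, weight is at least 68): (a) 69 (insurer's 18 disregarded) ≥ 68 — meets; (b) 66 (insurer's 92 disregarded) < 68 — fails.
  Stage I.1 not carried; the policyholder fails its burden.
The analysis ends at Stage I.1; the insurer prevails on this issue.
— Issue II —
Stage II.1 (policyholder, the preponderance of the evidence, weight is at least 49): (d) 48 (insurer's 80 disregarded) < 49 — fails; (e) 46 (insurer's 61 disregarded) < 49 — fails.
  The policyholder does not carry Stage II.1.
The analysis ends at Stage II.1; the insurer prevails on this issue.
Per-issue: Issue I → insurer; Issue II → insurer. The policyholder must prevail on at least one issue; overall, the insurer prevails.

insurer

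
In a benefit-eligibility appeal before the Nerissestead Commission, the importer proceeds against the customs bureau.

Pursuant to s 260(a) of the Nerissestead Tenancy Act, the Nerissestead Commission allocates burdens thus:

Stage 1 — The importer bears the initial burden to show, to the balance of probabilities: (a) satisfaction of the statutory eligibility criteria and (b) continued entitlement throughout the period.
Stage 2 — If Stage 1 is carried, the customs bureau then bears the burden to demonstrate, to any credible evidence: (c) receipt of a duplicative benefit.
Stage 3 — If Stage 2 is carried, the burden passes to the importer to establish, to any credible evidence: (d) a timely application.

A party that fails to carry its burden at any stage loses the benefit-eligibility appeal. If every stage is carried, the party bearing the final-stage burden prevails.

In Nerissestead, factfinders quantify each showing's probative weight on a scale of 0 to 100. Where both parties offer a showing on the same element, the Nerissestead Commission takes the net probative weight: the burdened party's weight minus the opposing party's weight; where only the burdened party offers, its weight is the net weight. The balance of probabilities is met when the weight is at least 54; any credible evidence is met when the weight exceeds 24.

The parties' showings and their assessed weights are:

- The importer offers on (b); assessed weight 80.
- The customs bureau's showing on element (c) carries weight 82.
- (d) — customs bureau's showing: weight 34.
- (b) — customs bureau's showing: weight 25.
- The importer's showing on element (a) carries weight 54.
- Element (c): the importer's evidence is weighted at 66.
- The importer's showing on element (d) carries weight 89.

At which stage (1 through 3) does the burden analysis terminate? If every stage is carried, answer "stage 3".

stage 2

Stage 1 (importer, the balance of probabilities, weight is at least 54): (a) 54 ≥ 54 — meets; (b) net 80−25=55 ≥ 54 — meets.
  Stage 1 carried; the burden shifts to the customs bureau.
Stage 2 (customs bureau, any credible evidence, weight exceeds 24): (c) net 82−66=16 ≤ 24 — fails.
  Stage 2 not carried; the customs bureau fails its burden.
The analysis ends at Stage 2; the importer prevails.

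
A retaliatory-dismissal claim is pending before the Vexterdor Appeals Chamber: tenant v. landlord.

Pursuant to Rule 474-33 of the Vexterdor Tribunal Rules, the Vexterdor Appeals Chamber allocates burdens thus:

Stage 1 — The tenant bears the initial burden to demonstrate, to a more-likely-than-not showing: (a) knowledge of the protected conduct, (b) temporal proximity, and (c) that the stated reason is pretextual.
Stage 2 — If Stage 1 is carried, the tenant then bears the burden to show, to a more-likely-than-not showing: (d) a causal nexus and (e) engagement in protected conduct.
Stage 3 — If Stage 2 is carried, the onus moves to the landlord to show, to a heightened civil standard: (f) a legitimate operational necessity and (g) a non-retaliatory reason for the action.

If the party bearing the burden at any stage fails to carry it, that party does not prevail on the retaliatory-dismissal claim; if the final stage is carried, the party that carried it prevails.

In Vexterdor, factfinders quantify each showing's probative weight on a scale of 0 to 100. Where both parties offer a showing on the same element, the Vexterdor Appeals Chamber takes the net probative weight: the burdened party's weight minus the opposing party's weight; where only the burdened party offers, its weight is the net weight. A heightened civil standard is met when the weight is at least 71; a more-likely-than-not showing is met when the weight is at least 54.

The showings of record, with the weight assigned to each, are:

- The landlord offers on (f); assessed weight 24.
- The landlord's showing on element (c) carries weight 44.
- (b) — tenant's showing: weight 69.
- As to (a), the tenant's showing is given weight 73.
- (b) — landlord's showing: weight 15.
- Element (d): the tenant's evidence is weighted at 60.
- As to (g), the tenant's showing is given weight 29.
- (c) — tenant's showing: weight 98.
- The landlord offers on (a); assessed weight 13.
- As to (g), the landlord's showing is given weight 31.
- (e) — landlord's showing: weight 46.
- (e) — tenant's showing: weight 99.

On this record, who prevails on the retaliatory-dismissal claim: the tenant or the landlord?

At Stage 1 the tenant must meet a more-likely-than-not showing (weight is at least 54): on (a) the weight is 73 less the opposing 13 gives net 60, which does reach 54, so (a) meets the standard; on (b) the weight is 69 less the opposing 15 gives net 54, which does reach 54, so (b) meets the standard; on (c) the weight is 98 less the opposing 44 gives net 54, ≥ 54, so (c) meets the standard.
  Stage 1 carried; the burden remains with the tenant.
At Stage 2 the tenant must meet a more-likely-than-not showing (weight is at least 54): on (d) the weight is 60, which does reach 54, so (d) meets the standard; on (e) the weight is 99 less the opposing 46 gives net 53, < 54, so (e) does not meet the standard.
  Not every element is met, so the tenant fails to carry Stage 2.
So the landlord prevails.

landlord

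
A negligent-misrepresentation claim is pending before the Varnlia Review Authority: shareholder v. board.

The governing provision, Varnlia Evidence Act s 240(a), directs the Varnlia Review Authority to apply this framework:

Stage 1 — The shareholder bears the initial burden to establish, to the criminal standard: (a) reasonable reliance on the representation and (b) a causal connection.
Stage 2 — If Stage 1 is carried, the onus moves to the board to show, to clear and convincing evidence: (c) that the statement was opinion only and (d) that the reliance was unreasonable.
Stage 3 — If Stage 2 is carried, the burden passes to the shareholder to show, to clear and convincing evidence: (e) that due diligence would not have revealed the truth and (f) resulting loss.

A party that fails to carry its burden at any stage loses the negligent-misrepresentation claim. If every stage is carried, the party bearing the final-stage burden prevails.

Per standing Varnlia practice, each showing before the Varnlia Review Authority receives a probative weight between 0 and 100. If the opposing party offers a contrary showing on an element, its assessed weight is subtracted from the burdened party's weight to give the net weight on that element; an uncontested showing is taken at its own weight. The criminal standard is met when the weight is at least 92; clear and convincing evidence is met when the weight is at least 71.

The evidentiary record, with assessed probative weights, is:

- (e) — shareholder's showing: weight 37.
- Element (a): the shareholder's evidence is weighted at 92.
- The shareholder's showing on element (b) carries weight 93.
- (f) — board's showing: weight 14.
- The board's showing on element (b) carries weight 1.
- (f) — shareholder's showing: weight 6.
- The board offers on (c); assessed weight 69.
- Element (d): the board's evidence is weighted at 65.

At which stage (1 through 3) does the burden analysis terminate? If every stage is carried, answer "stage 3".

Stage 1 (shareholder, the criminal standard, weight is at least 92): (a) 92 ≥ 92 — meets; (b) net 93−1=92 ≥ 92 — meets.
  The shareholder carries Stage 1; the board now bears the burden.
Stage 2 (board, clear and convincing evidence, weight is at least 71): (c) 69 < 71 — fails; (d) 65 < 71 — fails.
  Stage 2 not carried; the board fails its burden.
The shareholder prevails.

stage 2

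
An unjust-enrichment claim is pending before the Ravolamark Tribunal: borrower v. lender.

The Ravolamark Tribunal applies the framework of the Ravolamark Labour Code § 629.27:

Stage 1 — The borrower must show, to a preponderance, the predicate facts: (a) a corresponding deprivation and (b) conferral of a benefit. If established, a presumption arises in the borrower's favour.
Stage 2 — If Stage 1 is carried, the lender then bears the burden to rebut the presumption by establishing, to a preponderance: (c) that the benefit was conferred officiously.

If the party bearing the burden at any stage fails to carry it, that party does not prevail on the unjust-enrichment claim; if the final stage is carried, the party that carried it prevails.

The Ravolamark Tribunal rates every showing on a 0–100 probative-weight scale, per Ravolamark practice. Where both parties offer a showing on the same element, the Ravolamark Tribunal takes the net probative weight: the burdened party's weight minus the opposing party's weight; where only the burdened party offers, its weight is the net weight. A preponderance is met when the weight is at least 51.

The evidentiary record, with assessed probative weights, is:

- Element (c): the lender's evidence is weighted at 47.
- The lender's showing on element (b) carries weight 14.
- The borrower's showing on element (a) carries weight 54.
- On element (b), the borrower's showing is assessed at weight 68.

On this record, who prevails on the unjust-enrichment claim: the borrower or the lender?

Stage 1 — burden on borrower; standard: a preponderance (weight is at least 51).
    (a): 54 ≥ 51 [met]
    (b): 68 − 14 = 54 ≥ 51 [met]
  All elements met. The burden passes to the lender.
Stage 2 — burden on lender; standard: a preponderance (weight is at least 51).
    (c): 47 < 51 [not met]
  The lender does not carry Stage 2.
So the borrower prevails.

borrower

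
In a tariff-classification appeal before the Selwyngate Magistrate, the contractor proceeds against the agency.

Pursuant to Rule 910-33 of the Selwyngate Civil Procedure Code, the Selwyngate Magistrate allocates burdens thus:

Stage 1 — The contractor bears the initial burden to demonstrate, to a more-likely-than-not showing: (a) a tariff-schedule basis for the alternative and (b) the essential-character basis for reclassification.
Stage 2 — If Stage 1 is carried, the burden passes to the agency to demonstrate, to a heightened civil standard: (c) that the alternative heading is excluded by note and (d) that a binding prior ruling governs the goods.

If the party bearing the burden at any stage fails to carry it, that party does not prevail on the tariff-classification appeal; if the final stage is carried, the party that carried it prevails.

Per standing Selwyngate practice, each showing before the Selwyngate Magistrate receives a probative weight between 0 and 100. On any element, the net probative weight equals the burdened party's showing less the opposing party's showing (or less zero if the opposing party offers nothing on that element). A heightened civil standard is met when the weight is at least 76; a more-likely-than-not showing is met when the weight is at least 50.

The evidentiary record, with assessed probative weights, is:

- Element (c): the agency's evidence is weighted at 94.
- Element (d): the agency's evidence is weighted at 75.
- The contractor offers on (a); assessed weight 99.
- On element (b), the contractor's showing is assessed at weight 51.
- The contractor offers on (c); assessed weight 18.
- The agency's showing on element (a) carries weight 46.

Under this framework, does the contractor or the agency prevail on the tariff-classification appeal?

At Stage 1 the contractor must meet a more-likely-than-not showing (weight is at least 50): on (a) the weight is 99 less the opposing 46 gives net 53, which does reach 50, so (a) meets the standard; on (b) the weight is 51, ≥ 50, so (b) meets the standard.
  The contractor carries Stage 1; the agency now bears the burden.
At Stage 2 the agency must meet a heightened civil standard (weight is at least 76): on (c) the weight is 94 less the opposing 18 gives net 76, which does reach 76, so (c) meets the standard; on (d) the weight is 75, which does not reach 76, so (d) does not meet the standard.
  Not every element is met, so the agency fails to carry Stage 2.
The contractor prevails.

contractor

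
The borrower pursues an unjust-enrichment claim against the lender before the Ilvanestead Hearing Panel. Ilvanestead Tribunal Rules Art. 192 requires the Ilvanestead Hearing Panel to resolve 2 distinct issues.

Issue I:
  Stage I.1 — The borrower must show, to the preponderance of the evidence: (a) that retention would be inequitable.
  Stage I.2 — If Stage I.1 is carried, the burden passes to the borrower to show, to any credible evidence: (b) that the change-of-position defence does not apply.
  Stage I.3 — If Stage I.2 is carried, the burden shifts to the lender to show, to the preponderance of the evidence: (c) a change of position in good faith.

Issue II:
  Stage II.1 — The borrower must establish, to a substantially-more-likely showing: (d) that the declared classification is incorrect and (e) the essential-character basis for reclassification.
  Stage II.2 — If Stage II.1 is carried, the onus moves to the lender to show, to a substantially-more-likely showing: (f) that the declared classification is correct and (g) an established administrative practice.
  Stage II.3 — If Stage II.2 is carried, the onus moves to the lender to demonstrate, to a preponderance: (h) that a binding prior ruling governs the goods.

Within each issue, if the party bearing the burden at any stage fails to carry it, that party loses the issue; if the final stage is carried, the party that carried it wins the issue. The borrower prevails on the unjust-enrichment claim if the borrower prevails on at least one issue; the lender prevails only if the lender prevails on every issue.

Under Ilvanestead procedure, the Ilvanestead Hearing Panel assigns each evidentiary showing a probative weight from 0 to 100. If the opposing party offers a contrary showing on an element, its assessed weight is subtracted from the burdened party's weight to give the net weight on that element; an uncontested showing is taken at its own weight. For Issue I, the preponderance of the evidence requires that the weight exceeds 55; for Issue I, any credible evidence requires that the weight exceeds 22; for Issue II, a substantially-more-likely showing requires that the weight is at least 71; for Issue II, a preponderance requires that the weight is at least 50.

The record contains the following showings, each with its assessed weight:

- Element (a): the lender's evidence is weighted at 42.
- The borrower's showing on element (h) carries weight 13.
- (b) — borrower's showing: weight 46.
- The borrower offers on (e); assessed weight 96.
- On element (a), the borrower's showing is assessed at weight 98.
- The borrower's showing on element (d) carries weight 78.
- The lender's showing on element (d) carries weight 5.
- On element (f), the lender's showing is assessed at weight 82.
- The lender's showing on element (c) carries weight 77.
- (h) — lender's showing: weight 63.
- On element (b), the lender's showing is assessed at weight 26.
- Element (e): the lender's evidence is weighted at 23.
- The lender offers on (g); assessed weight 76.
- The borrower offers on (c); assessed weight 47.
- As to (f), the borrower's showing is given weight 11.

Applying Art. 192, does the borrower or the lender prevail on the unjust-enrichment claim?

lender

— Issue I —
At Stage I.1 the borrower must meet the preponderance of the evidence (weight exceeds 55): on (a) the weight is 98 less the opposing 42 gives net 56, > 55, so (a) meets the standard.
  Stage I.1 is satisfied; the borrower continues to bear the burden.
At Stage I.2 the borrower must meet any credible evidence (weight exceeds 22): on (b) the weight is 46 less the opposing 26 gives net 20, ≤ 22, so (b) does not meet the standard.
  Stage I.2 not carried; the borrower fails its burden.
The analysis ends at Stage I.2; the lender prevails on this issue.
— Issue II —
Stage II.1 (borrower, a substantially-more-likely showing, weight is at least 71): (d) net 78−5=73 ≥ 71 — meets; (e) net 96−23=73 ≥ 71 — meets.
  All elements met. The burden passes to the lender.
Stage II.2 (lender, a substantially-more-likely showing, weight is at least 71): (f) net 82−11=71 ≥ 71 — meets; (g) 76 ≥ 71 — meets.
  Stage II.2 is satisfied; the lender continues to bear the burden.
Stage II.3 (lender, a preponderance, weight is at least 50): (h) net 63−13=50 ≥ 50 — meets.
  Stage II.3 carried; the final stage is satisfied.
All stages carried — the lender prevails on this issue.
Per-issue: Issue I → lender; Issue II → lender. The borrower must prevail on at least one issue; overall, the lender prevails.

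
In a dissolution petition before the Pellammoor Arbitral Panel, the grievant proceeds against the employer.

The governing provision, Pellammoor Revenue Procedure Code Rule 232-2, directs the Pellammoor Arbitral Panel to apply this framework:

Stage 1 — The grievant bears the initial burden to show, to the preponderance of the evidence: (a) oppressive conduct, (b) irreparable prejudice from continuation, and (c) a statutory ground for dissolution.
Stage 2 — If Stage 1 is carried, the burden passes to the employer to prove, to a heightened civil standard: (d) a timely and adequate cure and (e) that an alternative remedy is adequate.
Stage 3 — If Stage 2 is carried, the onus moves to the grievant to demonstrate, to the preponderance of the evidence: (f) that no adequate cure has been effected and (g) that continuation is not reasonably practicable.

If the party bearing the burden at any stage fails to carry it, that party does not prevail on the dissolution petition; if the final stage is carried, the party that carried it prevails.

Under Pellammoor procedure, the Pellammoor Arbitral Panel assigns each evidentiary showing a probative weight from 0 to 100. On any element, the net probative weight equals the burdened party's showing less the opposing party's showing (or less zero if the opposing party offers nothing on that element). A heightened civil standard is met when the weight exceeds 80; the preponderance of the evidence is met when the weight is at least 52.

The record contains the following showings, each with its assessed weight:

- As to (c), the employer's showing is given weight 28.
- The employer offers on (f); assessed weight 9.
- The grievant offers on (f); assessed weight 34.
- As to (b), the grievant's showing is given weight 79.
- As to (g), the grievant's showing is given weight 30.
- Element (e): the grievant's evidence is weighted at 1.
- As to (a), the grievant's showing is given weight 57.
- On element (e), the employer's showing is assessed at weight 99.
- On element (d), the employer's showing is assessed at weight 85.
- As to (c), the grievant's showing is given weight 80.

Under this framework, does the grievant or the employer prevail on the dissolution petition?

employer

At Stage 1 the grievant must meet the preponderance of the evidence (weight is at least 52): on (a) the weight is 57, which does reach 52, so (a) meets the standard; on (b) the weight is 79, ≥ 52, so (b) meets the standard; on (c) the weight is 80 less the opposing 28 gives net 52, which does reach 52, so (c) meets the standard.
  Stage 1 carried; the burden shifts to the employer.
At Stage 2 the employer must meet a heightened civil standard (weight exceeds 80): on (d) the weight is 85, which does exceed 80, so (d) meets the standard; on (e) the weight is 99 less the opposing 1 gives net 98, > 80, so (e) meets the standard.
  All elements met. The burden passes to the grievant.
At Stage 3 the grievant must meet the preponderance of the evidence (weight is at least 52): on (f) the weight is 34 less the opposing 9 gives net 25, < 52, so (f) does not meet the standard; on (g) the weight is 30, < 52, so (g) does not meet the standard.
  Not every element is met, so the grievant fails to carry Stage 3.
The analysis ends at Stage 3; the employer prevails.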